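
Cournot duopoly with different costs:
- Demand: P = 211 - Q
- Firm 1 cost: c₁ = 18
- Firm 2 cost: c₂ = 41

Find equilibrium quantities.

q₁* = 72.0, q₂* = 49.0

Work:
Reaction: q₁ = (211 - 18 - q₂)/2
Reaction: q₂ = (211 - 41 - q₁)/2
Solve simultaneously:
q₁* = (211 - 2×18 + 41)/3 = 72.0
q₂* = (211 - 2×41 + 18)/3 = 49.0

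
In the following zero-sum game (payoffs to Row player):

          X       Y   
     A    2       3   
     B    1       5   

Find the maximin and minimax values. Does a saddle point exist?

Maximin = 2, Minimax = 2, Saddle: True

Work:
Row minimums: [2, 1] → maximin = 2
Column maximums: [2, 5] → minimax = 2
Saddle point exists! Game value = 2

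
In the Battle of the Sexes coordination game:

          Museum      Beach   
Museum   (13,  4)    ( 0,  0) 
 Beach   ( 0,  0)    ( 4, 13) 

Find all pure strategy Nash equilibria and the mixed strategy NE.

Pure NE: (Museum, Museum) and (Beach, Beach); Mixed NE: p = 0.7647, q = 0.2353

Work:
Check pure NE:
(Museum, Museum): (13, 4) - no unilateral deviation beneficial
(Beach, Beach): (4, 13) - no unilateral deviation beneficial
Mixed NE: P1 plays Museum with p = 0.7647, P2 plays Museum with q = 0.2353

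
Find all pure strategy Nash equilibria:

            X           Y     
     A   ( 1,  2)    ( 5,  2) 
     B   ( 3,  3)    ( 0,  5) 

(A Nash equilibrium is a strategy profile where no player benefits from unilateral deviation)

Nash equilibrium: (A, Y)

Work:
Best responses:
  P1 vs X: payoffs [1, 3] → best response B (payoff 3)
  P1 vs Y: payoffs [5, 0] → best response A (payoff 5)
  P2 vs A: payoffs [2, 2] → best response X/Y (payoff 2)
  P2 vs B: payoffs [3, 5] → best response Y (payoff 5)
Mutual best responses: (A,Y) → Nash equilibria.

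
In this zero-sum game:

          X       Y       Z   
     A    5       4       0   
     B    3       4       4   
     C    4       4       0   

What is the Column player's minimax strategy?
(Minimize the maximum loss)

Column should play Y or Z (all achieve the minimum), value = 4

Work:
Column player minimizes Row's maximum payoff:
Column X: max payoff to Row = 5
Column Y: max payoff to Row = 4
Column Z: max payoff to Row = 4
Minimum is 4, achieved by columns Y, Z (tied).
Each of Y or Z is a minimax strategy.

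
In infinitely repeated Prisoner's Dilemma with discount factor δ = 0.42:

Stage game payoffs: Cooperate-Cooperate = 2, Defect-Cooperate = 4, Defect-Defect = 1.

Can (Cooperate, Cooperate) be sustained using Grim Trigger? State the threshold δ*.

δ* = 0.6667; since δ = 0.42 < 0.6667, cooperation cannot be sustained

Work:
For Grim Trigger:
Cooperate forever: 2/(1-δ)
Defect then punished: 4 + 1·δ/(1-δ)
Need: 2/(1-δ) ≥ 4 + 1·δ/(1-δ)
Solving: δ ≥ (T-R)/(T-P) = (4-2)/(4-1) = 0.6667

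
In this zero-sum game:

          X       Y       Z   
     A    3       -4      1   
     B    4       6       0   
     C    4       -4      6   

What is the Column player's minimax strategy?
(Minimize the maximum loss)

Column should play X, value = 4

Work:
Column player minimizes Row's maximum payoff:
Column X: max payoff to Row = 4
Column Y: max payoff to Row = 6
Column Z: max payoff to Row = 6
Minimum is 4, achieved by column X.
Minimax strategy: X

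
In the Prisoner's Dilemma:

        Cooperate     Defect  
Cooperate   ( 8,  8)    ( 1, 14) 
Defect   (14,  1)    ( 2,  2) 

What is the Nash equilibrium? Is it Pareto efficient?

(Defect, Defect) is NE; not Pareto efficient

Work:
Defect dominates Cooperate for both players:
If P2 cooperates: Defect (14) > Cooperate (8)
If P2 defects: Defect (2) > Cooperate (1)
NE: (Defect, Defect) with payoff (2, 2)
But (Cooperate, Cooperate) = (8, 8) Pareto dominates (2, 2)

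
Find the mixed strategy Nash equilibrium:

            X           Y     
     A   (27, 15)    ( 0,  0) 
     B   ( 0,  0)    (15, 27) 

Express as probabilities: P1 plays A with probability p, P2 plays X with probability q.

p = 0.6429, q = 0.3571

Work:
Find probabilities that make opponent indifferent:
P2 chooses q to make P1 indifferent between A and B
P1 chooses p to make P2 indifferent between X and Y
Mixed NE: P1 plays (A: 0.6429, B: 0.3571), P2 plays (X: 0.3571, Y: 0.6429)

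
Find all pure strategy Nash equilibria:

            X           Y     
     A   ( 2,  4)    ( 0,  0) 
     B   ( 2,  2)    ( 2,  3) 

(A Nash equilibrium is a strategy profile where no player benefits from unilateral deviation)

Nash equilibrium: (A, X), (B, Y)

Work:
Best responses:
  P1 vs X: payoffs [2, 2] → best response A/B (payoff 2)
  P1 vs Y: payoffs [0, 2] → best response B (payoff 2)
  P2 vs A: payoffs [4, 0] → best response X (payoff 4)
  P2 vs B: payoffs [2, 3] → best response Y (payoff 3)
Mutual best responses: (A,X), (B,Y) → Nash equilibria.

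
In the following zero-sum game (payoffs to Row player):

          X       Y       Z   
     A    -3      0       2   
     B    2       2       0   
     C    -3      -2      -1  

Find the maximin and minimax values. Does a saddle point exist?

Maximin = 0, Minimax = 2, Saddle: False

Work:
Row minimums: [-3, 0, -3] → maximin = 0
Column maximums: [2, 2, 2] → minimax = 2
No saddle point (maximin ≠ minimax). Mixed strategy needed.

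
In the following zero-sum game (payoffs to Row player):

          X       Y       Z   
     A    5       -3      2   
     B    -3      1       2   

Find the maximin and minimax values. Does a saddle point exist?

Maximin = -3, Minimax = 1, Saddle: False

Work:
Row minimums: [-3, -3] → maximin = -3
Column maximums: [5, 1, 2] → minimax = 1
No saddle point (maximin ≠ minimax). Mixed strategy needed.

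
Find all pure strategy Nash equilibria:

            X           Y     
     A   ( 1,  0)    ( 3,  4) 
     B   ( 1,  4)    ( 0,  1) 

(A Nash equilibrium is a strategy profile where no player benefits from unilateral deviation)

Nash equilibrium: (A, Y), (B, X)

Work:
Best responses:
  P1 vs X: payoffs [1, 1] → best response A/B (payoff 1)
  P1 vs Y: payoffs [3, 0] → best response A (payoff 3)
  P2 vs A: payoffs [0, 4] → best response Y (payoff 4)
  P2 vs B: payoffs [4, 1] → best response X (payoff 4)
Mutual best responses: (A,Y), (B,X) → Nash equilibria.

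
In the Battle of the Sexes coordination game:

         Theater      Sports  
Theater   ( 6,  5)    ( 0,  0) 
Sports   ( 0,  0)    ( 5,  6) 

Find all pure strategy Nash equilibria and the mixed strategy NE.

Pure NE: (Theater, Theater) and (Sports, Sports); Mixed NE: p = 0.5455, q = 0.4545

Work:
Check pure NE:
(Theater, Theater): (6, 5) - no unilateral deviation beneficial
(Sports, Sports): (5, 6) - no unilateral deviation beneficial
Mixed NE: P1 plays Theater with p = 0.5455, P2 plays Theater with q = 0.4545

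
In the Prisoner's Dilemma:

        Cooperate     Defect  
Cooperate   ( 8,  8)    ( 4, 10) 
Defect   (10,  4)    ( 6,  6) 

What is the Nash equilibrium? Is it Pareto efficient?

(Defect, Defect) is NE; not Pareto efficient

Work:
Defect dominates Cooperate for both players:
If P2 cooperates: Defect (10) > Cooperate (8)
If P2 defects: Defect (6) > Cooperate (4)
NE: (Defect, Defect) with payoff (6, 6)
But (Cooperate, Cooperate) = (8, 8) Pareto dominates (6, 6)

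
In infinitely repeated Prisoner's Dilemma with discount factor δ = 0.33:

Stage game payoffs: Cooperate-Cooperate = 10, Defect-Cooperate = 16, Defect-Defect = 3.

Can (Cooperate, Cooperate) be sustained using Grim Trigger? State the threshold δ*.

δ* = 0.4615; since δ = 0.33 < 0.4615, cooperation cannot be sustained

Work:
For Grim Trigger:
Cooperate forever: 10/(1-δ)
Defect then punished: 16 + 3·δ/(1-δ)
Need: 10/(1-δ) ≥ 16 + 3·δ/(1-δ)
Solving: δ ≥ (T-R)/(T-P) = (16-10)/(16-3) = 0.4615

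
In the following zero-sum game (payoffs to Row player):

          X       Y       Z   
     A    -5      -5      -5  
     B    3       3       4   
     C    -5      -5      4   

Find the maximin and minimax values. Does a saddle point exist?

Maximin = 3, Minimax = 3, Saddle: True

Work:
Row minimums: [-5, 3, -5] → maximin = 3
Column maximums: [3, 3, 4] → minimax = 3
Saddle point exists! Game value = 3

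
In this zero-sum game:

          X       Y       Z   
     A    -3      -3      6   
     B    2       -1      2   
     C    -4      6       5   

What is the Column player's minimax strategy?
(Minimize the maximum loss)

Column should play X, value = 2

Work:
Column player minimizes Row's maximum payoff:
Column X: max payoff to Row = 2
Column Y: max payoff to Row = 6
Column Z: max payoff to Row = 6
Minimum is 2, achieved by column X.
Minimax strategy: X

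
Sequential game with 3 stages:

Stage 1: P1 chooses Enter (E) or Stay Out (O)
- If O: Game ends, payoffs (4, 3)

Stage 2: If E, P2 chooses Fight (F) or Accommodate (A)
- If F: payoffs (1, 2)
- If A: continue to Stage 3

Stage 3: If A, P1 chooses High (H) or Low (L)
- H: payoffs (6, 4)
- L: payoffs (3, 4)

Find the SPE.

SPE: (E, A, H); Outcome (6, 4)

Work:
Stage 3: P1 chooses H (6 vs 3)
Stage 2: P2: F->2, A->4 (anticipating H). Choose A
Stage 1: P1: O->4, E->6 (anticipating A, H). Choose E
SPE path: E -> A -> H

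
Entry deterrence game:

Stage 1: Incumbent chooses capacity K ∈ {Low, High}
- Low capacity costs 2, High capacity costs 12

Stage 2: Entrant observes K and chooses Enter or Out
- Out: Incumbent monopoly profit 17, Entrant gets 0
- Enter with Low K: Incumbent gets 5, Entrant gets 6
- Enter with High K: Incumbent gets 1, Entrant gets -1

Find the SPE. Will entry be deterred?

SPE: (High, Enter|Low, Out|High); Entry deterred. Incumbent net profit = 5

Work:
After Low K: Entrant enters (6 > 0)
After High K: Entrant stays out (-1 < 0)
Incumbent: Low → 5−2=3, High → 17−12=5
Incumbent chooses High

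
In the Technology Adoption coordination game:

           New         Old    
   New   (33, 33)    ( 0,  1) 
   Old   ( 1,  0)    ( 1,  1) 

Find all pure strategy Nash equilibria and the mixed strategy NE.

Pure NE: (New, New) and (Old, Old); Mixed NE: p = 0.0303, q = 0.0303

Work:
Check pure NE:
(New, New): (33, 33) - no unilateral deviation beneficial
(Old, Old): (1, 1) - no unilateral deviation beneficial
Mixed NE: P1 plays New with p = 0.0303, P2 plays New with q = 0.0303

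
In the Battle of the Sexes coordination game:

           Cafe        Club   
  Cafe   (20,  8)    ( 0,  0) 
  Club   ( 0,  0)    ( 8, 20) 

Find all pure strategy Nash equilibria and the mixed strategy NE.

Pure NE: (Cafe, Cafe) and (Club, Club); Mixed NE: p = 0.7143, q = 0.2857

Work:
Check pure NE:
(Cafe, Cafe): (20, 8) - no unilateral deviation beneficial
(Club, Club): (8, 20) - no unilateral deviation beneficial
Mixed NE: P1 plays Cafe with p = 0.7143, P2 plays Cafe with q = 0.2857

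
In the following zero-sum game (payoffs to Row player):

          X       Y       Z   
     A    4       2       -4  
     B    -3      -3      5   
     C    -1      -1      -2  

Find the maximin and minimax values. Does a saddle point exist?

Maximin = -2, Minimax = 2, Saddle: False

Work:
Row minimums: [-4, -3, -2] → maximin = -2
Column maximums: [4, 2, 5] → minimax = 2
No saddle point (maximin ≠ minimax). Mixed strategy needed.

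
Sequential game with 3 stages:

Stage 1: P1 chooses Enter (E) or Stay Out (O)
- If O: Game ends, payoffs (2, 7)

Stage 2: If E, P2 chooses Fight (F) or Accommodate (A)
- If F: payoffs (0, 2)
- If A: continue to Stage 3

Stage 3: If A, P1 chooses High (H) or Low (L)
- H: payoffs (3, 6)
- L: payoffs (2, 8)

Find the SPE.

SPE: (E, A, H); Outcome (3, 6)

Work:
Stage 3: P1 chooses H (3 vs 2)
Stage 2: P2: F->2, A->6 (anticipating H). Choose A
Stage 1: P1: O->2, E->3 (anticipating A, H). Choose E
SPE path: E -> A -> H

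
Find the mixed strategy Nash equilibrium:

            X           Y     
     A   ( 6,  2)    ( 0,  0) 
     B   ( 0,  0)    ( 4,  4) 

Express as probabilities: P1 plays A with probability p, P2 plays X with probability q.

p = 0.6667, q = 0.4

Work:
Find probabilities that make opponent indifferent:
P2 chooses q to make P1 indifferent between A and B
P1 chooses p to make P2 indifferent between X and Y
Mixed NE: P1 plays (A: 0.6667, B: 0.3333), P2 plays (X: 0.4, Y: 0.6)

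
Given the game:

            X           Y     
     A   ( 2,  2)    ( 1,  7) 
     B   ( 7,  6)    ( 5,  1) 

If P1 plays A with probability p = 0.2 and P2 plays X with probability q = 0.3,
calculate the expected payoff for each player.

E[P1] = 4.74, E[P2] = 3.1

Work:
E[P1] = p·q·π₁(A,X) + p·(1-q)·π₁(A,Y) + (1-p)·q·π₁(B,X) + (1-p)·(1-q)·π₁(B,Y)
= 0.2·0.3·2 + 0.2·0.7·1 + 0.8·0.3·7 + 0.8·0.7·5
= 4.74

E[P2] = 3.1 (similar calculation)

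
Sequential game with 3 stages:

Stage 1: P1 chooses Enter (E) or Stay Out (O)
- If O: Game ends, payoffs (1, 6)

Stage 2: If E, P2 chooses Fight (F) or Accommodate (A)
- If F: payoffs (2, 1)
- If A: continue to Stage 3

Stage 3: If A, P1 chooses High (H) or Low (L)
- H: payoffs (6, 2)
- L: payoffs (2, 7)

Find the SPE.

SPE: (E, A, H); Outcome (6, 2)

Work:
Stage 3: P1 chooses H (6 vs 2)
Stage 2: P2: F->1, A->2 (anticipating H). Choose A
Stage 1: P1: O->1, E->6 (anticipating A, H). Choose E
SPE path: E -> A -> H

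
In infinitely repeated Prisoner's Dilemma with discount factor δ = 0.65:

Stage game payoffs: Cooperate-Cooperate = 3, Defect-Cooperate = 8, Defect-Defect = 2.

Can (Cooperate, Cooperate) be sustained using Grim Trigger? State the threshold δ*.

δ* = 0.8333; since δ = 0.65 < 0.8333, cooperation cannot be sustained

Work:
For Grim Trigger:
Cooperate forever: 3/(1-δ)
Defect then punished: 8 + 2·δ/(1-δ)
Need: 3/(1-δ) ≥ 8 + 2·δ/(1-δ)
Solving: δ ≥ (T-R)/(T-P) = (8-3)/(8-2) = 0.8333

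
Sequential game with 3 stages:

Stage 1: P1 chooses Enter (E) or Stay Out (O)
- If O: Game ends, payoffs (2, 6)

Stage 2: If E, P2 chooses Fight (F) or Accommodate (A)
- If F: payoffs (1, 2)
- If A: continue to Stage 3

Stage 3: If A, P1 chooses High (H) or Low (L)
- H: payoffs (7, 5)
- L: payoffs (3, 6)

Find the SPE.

SPE: (E, A, H); Outcome (7, 5)

Work:
Stage 3: P1 chooses H (7 vs 3)
Stage 2: P2: F->2, A->5 (anticipating H). Choose A
Stage 1: P1: O->2, E->7 (anticipating A, H). Choose E
SPE path: E -> A -> H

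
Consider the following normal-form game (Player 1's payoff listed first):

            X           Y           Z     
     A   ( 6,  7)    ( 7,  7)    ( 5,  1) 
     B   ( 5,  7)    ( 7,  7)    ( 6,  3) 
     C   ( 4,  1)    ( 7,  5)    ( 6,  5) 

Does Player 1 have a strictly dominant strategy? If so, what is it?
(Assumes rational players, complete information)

No strictly dominant strategy exists for Player 1

Work:
A strategy strictly dominates another if it gives a strictly higher payoff against every opponent action. Compare each pair of P1's strategies column-by-column:
  A vs B: [6 vs 5, 7 vs 7, 5 vs 6] → A does not strictly dominate B (column Y: 7 ≤ 7)
  A vs C: [6 vs 4, 7 vs 7, 5 vs 6] → A does not strictly dominate C (column Y: 7 ≤ 7)
  B vs A: [5 vs 6, 7 vs 7, 6 vs 5] → B does not strictly dominate A (column X: 5 ≤ 6)
  B vs C: [5 vs 4, 7 vs 7, 6 vs 6] → B does not strictly dominate C (column Y: 7 ≤ 7)
  C vs A: [4 vs 6, 7 vs 7, 6 vs 5] → C does not strictly dominate A (column X: 4 ≤ 6)
  C vs B: [4 vs 5, 7 vs 7, 6 vs 6] → C does not strictly dominate B (column X: 4 ≤ 5)
No single strategy strictly dominates all others → no strictly dominant strategy.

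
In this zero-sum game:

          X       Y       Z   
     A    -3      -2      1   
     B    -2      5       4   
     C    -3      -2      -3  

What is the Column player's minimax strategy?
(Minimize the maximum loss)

Column should play X, value = -2

Work:
Column player minimizes Row's maximum payoff:
Column X: max payoff to Row = -2
Column Y: max payoff to Row = 5
Column Z: max payoff to Row = 4
Minimum is -2, achieved by column X.
Minimax strategy: X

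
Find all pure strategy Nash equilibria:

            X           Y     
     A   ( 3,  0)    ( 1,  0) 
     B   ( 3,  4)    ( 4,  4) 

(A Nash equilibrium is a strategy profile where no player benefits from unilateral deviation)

Nash equilibrium: (A, X), (B, X), (B, Y)

Work:
Best responses:
  P1 vs X: payoffs [3, 3] → best response A/B (payoff 3)
  P1 vs Y: payoffs [1, 4] → best response B (payoff 4)
  P2 vs A: payoffs [0, 0] → best response X/Y (payoff 0)
  P2 vs B: payoffs [4, 4] → best response X/Y (payoff 4)
Mutual best responses: (A,X), (B,X), (B,Y) → Nash equilibria.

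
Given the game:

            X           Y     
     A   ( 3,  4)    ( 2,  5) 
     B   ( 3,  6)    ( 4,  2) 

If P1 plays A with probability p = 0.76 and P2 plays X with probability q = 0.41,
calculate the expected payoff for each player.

E[P1] = 2.6932, E[P2] = 4.362

Work:
E[P1] = p·q·π₁(A,X) + p·(1-q)·π₁(A,Y) + (1-p)·q·π₁(B,X) + (1-p)·(1-q)·π₁(B,Y)
= 0.76·0.41·3 + 0.76·0.59·2 + 0.24·0.41·3 + 0.24·0.59·4
= 2.6932

E[P2] = 4.362 (similar calculation)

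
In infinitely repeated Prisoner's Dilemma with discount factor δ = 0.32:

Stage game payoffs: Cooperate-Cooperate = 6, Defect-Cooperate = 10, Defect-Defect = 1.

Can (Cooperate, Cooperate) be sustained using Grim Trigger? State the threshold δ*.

δ* = 0.4444; since δ = 0.32 < 0.4444, cooperation cannot be sustained

Work:
For Grim Trigger:
Cooperate forever: 6/(1-δ)
Defect then punished: 10 + 1·δ/(1-δ)
Need: 6/(1-δ) ≥ 10 + 1·δ/(1-δ)
Solving: δ ≥ (T-R)/(T-P) = (10-6)/(10-1) = 0.4444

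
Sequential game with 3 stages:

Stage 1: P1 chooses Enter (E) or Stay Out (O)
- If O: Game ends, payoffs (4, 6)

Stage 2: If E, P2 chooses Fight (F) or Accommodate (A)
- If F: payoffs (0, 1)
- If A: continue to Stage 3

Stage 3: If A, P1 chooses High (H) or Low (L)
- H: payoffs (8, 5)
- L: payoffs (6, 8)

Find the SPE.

SPE: (E, A, H); Outcome (8, 5)

Work:
Stage 3: P1 chooses H (8 vs 6)
Stage 2: P2: F->1, A->5 (anticipating H). Choose A
Stage 1: P1: O->4, E->8 (anticipating A, H). Choose E
SPE path: E -> A -> H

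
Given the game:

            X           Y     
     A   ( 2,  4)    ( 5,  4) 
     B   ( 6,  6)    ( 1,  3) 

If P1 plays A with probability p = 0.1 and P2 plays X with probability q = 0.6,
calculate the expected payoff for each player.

E[P1] = 3.92, E[P2] = 4.72

Work:
E[P1] = p·q·π₁(A,X) + p·(1-q)·π₁(A,Y) + (1-p)·q·π₁(B,X) + (1-p)·(1-q)·π₁(B,Y)
= 0.1·0.6·2 + 0.1·0.4·5 + 0.9·0.6·6 + 0.9·0.4·1
= 3.92

E[P2] = 4.72 (similar calculation)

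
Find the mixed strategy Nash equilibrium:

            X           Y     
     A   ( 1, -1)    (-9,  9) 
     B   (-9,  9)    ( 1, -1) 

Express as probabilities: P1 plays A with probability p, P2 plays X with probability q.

p = 0.5, q = 0.5

Work:
Find probabilities that make opponent indifferent:
P2 chooses q to make P1 indifferent between A and B
P1 chooses p to make P2 indifferent between X and Y
Mixed NE: P1 plays (A: 0.5, B: 0.5), P2 plays (X: 0.5, Y: 0.5)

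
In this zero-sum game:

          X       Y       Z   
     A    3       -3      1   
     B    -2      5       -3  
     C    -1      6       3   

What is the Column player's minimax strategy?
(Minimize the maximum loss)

Column should play X or Z (all achieve the minimum), value = 3

Work:
Column player minimizes Row's maximum payoff:
Column X: max payoff to Row = 3
Column Y: max payoff to Row = 6
Column Z: max payoff to Row = 3
Minimum is 3, achieved by columns X, Z (tied).
Each of X or Z is a minimax strategy.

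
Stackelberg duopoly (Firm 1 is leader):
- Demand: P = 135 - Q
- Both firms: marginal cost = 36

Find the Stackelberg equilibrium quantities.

q₁* (leader) = 49.5, q₂* (follower) = 24.75

Work:
Follower's reaction: q₂ = (a - c - q₁)/2
Leader substitutes: π₁ = q₁·(a - q₁ - (a-c-q₁)/2 - c)
FOC: q₁* = (135 - 36)/2 = 49.50
Then: q₂* = (135 - 36 - 49.5)/2 = 24.75
Leader has first-mover advantage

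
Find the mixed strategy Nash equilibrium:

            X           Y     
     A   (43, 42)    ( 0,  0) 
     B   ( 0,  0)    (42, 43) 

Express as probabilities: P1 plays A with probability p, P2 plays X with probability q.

p = 0.5059, q = 0.4941

Work:
Find probabilities that make opponent indifferent:
P2 chooses q to make P1 indifferent between A and B
P1 chooses p to make P2 indifferent between X and Y
Mixed NE: P1 plays (A: 0.5059, B: 0.4941), P2 plays (X: 0.4941, Y: 0.5059)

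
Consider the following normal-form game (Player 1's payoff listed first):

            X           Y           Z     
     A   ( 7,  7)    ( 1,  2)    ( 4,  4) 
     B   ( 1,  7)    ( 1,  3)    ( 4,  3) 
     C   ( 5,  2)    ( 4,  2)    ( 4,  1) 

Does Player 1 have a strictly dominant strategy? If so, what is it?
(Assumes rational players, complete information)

No strictly dominant strategy exists for Player 1

Work:
A strategy strictly dominates another if it gives a strictly higher payoff against every opponent action. Compare each pair of P1's strategies column-by-column:
  A vs B: [7 vs 1, 1 vs 1, 4 vs 4] → A does not strictly dominate B (column Y: 1 ≤ 1)
  A vs C: [7 vs 5, 1 vs 4, 4 vs 4] → A does not strictly dominate C (column Y: 1 ≤ 4)
  B vs A: [1 vs 7, 1 vs 1, 4 vs 4] → B does not strictly dominate A (column X: 1 ≤ 7)
  B vs C: [1 vs 5, 1 vs 4, 4 vs 4] → B does not strictly dominate C (column X: 1 ≤ 5)
  C vs A: [5 vs 7, 4 vs 1, 4 vs 4] → C does not strictly dominate A (column X: 5 ≤ 7)
  C vs B: [5 vs 1, 4 vs 1, 4 vs 4] → C does not strictly dominate B (column Z: 4 ≤ 4)
No single strategy strictly dominates all others → no strictly dominant strategy.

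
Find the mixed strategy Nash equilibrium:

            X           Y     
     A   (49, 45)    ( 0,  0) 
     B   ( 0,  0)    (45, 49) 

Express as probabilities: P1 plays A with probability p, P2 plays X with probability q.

p = 0.5213, q = 0.4787

Work:
Find probabilities that make opponent indifferent:
P2 chooses q to make P1 indifferent between A and B
P1 chooses p to make P2 indifferent between X and Y
Mixed NE: P1 plays (A: 0.5213, B: 0.4787), P2 plays (X: 0.4787, Y: 0.5213)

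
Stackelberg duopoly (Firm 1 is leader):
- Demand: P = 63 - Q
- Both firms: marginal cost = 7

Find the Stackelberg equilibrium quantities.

q₁* (leader) = 28.0, q₂* (follower) = 14.0

Work:
Follower's reaction: q₂ = (a - c - q₁)/2
Leader substitutes: π₁ = q₁·(a - q₁ - (a-c-q₁)/2 - c)
FOC: q₁* = (63 - 7)/2 = 28.00
Then: q₂* = (63 - 7 - 28.0)/2 = 14.00
Leader has first-mover advantage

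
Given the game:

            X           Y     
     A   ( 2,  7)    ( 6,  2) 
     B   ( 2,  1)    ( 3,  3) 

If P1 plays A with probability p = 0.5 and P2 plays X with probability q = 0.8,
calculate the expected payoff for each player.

E[P1] = 2.5, E[P2] = 3.7

Work:
E[P1] = p·q·π₁(A,X) + p·(1-q)·π₁(A,Y) + (1-p)·q·π₁(B,X) + (1-p)·(1-q)·π₁(B,Y)
= 0.5·0.8·2 + 0.5·0.2·6 + 0.5·0.8·2 + 0.5·0.2·3
= 2.5

E[P2] = 3.7 (similar calculation)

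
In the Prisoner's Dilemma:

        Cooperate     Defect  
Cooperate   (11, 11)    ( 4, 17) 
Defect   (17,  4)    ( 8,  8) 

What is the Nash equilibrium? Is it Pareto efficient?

(Defect, Defect) is NE; not Pareto efficient

Work:
Defect dominates Cooperate for both players:
If P2 cooperates: Defect (17) > Cooperate (11)
If P2 defects: Defect (8) > Cooperate (4)
NE: (Defect, Defect) with payoff (8, 8)
But (Cooperate, Cooperate) = (11, 11) Pareto dominates (8, 8)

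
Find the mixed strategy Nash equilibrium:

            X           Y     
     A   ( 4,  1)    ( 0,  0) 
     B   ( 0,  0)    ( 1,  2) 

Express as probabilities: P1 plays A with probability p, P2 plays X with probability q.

p = 0.6667, q = 0.2

Work:
Find probabilities that make opponent indifferent:
P2 chooses q to make P1 indifferent between A and B
P1 chooses p to make P2 indifferent between X and Y
Mixed NE: P1 plays (A: 0.6667, B: 0.3333), P2 plays (X: 0.2, Y: 0.8)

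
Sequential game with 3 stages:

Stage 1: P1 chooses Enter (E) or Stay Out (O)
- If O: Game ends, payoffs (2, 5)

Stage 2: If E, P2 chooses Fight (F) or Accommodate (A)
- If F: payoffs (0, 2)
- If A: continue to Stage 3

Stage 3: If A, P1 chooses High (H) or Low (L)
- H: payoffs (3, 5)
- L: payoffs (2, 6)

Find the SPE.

SPE: (E, A, H); Outcome (3, 5)

Work:
Stage 3: P1 chooses H (3 vs 2)
Stage 2: P2: F->2, A->5 (anticipating H). Choose A
Stage 1: P1: O->2, E->3 (anticipating A, H). Choose E
SPE path: E -> A -> H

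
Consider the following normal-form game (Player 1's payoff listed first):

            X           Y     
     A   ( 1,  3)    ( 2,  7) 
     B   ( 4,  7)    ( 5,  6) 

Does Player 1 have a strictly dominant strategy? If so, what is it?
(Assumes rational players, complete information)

Yes, Player 1's strictly dominant strategy is B

Work:
A strategy strictly dominates another if it gives a strictly higher payoff against every opponent action. Compare each pair of P1's strategies column-by-column:
  A vs B: [1 vs 4, 2 vs 5] → A does not strictly dominate B (column X: 1 ≤ 4)
  B vs A: [4 vs 1, 5 vs 2] → B strictly dominates A
B strictly dominates every other strategy → strictly dominant.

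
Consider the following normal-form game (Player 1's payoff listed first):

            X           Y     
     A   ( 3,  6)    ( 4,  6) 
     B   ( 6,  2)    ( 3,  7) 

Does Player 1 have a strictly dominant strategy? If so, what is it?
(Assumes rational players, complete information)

No strictly dominant strategy exists for Player 1

Work:
A strategy strictly dominates another if it gives a strictly higher payoff against every opponent action. Compare each pair of P1's strategies column-by-column:
  A vs B: [3 vs 6, 4 vs 3] → A does not strictly dominate B (column X: 3 ≤ 6)
  B vs A: [6 vs 3, 3 vs 4] → B does not strictly dominate A (column Y: 3 ≤ 4)
No single strategy strictly dominates all others → no strictly dominant strategy.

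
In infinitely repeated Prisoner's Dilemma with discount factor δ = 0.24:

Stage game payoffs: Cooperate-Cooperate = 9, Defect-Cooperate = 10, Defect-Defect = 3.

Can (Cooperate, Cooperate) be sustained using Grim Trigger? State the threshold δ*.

δ* = 0.1429; since δ = 0.24 ≥ 0.1429, cooperation can be sustained

Work:
For Grim Trigger:
Cooperate forever: 9/(1-δ)
Defect then punished: 10 + 3·δ/(1-δ)
Need: 9/(1-δ) ≥ 10 + 3·δ/(1-δ)
Solving: δ ≥ (T-R)/(T-P) = (10-9)/(10-3) = 0.1429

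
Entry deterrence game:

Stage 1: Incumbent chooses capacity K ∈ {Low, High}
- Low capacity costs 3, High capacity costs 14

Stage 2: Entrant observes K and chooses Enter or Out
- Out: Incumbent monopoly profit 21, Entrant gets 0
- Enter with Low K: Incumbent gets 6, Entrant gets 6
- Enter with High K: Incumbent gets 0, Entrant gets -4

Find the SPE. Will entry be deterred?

SPE: (High, Enter|Low, Out|High); Entry deterred. Incumbent net profit = 7

Work:
After Low K: Entrant enters (6 > 0)
After High K: Entrant stays out (-4 < 0)
Incumbent: Low → 6−3=3, High → 21−14=7
Incumbent chooses High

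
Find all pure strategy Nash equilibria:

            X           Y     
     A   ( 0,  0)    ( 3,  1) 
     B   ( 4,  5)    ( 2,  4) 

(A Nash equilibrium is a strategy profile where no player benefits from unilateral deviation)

Nash equilibrium: (A, Y), (B, X)

Work:
Best responses:
  P1 vs X: payoffs [0, 4] → best response B (payoff 4)
  P1 vs Y: payoffs [3, 2] → best response A (payoff 3)
  P2 vs A: payoffs [0, 1] → best response Y (payoff 1)
  P2 vs B: payoffs [5, 4] → best response X (payoff 5)
Mutual best responses: (A,Y), (B,X) → Nash equilibria.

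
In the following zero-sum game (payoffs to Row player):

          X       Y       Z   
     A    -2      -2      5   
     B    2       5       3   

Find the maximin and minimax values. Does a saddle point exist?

Maximin = 2, Minimax = 2, Saddle: True

Work:
Row minimums: [-2, 2] → maximin = 2
Column maximums: [2, 5, 5] → minimax = 2
Saddle point exists! Game value = 2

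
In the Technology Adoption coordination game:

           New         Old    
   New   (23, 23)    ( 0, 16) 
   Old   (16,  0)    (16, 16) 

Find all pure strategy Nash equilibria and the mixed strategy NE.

Pure NE: (New, New) and (Old, Old); Mixed NE: p = 0.6957, q = 0.6957

Work:
Check pure NE:
(New, New): (23, 23) - no unilateral deviation beneficial
(Old, Old): (16, 16) - no unilateral deviation beneficial
Mixed NE: P1 plays New with p = 0.6957, P2 plays New with q = 0.6957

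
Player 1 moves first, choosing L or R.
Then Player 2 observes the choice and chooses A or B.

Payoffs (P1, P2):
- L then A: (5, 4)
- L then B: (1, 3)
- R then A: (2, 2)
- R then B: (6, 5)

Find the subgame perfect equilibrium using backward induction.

P1 plays R, P2 plays A after L and B after R; Payoff (6, 5)

Work:
Backward induction:
After L: P2 chooses A → P1 gets 5
After R: P2 chooses B → P1 gets 6
P1 chooses R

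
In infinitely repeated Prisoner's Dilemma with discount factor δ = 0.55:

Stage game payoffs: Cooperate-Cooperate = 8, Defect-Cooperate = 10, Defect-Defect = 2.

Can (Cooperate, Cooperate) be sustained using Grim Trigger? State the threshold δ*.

δ* = 0.25; since δ = 0.55 ≥ 0.25, cooperation can be sustained

Work:
For Grim Trigger:
Cooperate forever: 8/(1-δ)
Defect then punished: 10 + 2·δ/(1-δ)
Need: 8/(1-δ) ≥ 10 + 2·δ/(1-δ)
Solving: δ ≥ (T-R)/(T-P) = (10-8)/(10-2) = 0.25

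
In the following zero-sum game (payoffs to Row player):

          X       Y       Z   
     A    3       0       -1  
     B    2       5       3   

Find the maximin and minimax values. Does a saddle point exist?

Maximin = 2, Minimax = 3, Saddle: False

Work:
Row minimums: [-1, 2] → maximin = 2
Column maximums: [3, 5, 3] → minimax = 3
No saddle point (maximin ≠ minimax). Mixed strategy needed.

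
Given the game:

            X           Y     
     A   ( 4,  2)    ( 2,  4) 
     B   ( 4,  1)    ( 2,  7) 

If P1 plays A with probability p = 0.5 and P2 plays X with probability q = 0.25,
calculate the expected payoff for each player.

E[P1] = 2.5, E[P2] = 4.5

Work:
E[P1] = p·q·π₁(A,X) + p·(1-q)·π₁(A,Y) + (1-p)·q·π₁(B,X) + (1-p)·(1-q)·π₁(B,Y)
= 0.5·0.25·4 + 0.5·0.75·2 + 0.5·0.25·4 + 0.5·0.75·2
= 2.5

E[P2] = 4.5 (similar calculation)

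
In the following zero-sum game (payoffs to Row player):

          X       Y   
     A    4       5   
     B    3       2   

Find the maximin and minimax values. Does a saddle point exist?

Maximin = 4, Minimax = 4, Saddle: True

Work:
Row minimums: [4, 2] → maximin = 4
Column maximums: [4, 5] → minimax = 4
Saddle point exists! Game value = 4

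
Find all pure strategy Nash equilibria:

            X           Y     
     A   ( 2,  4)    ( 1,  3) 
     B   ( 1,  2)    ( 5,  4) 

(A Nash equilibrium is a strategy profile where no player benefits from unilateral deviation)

Nash equilibrium: (A, X), (B, Y)

Work:
Best responses:
  P1 vs X: payoffs [2, 1] → best response A (payoff 2)
  P1 vs Y: payoffs [1, 5] → best response B (payoff 5)
  P2 vs A: payoffs [4, 3] → best response X (payoff 4)
  P2 vs B: payoffs [2, 4] → best response Y (payoff 4)
Mutual best responses: (A,X), (B,Y) → Nash equilibria.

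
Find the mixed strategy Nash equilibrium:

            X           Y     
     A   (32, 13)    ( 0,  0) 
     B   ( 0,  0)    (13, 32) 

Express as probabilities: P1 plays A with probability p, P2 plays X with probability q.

p = 0.7111, q = 0.2889

Work:
Find probabilities that make opponent indifferent:
P2 chooses q to make P1 indifferent between A and B
P1 chooses p to make P2 indifferent between X and Y
Mixed NE: P1 plays (A: 0.7111, B: 0.2889), P2 plays (X: 0.2889, Y: 0.7111)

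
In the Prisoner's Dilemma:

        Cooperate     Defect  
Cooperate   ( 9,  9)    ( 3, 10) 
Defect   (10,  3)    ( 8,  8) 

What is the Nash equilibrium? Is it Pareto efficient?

(Defect, Defect) is NE; not Pareto efficient

Work:
Defect dominates Cooperate for both players:
If P2 cooperates: Defect (10) > Cooperate (9)
If P2 defects: Defect (8) > Cooperate (3)
NE: (Defect, Defect) with payoff (8, 8)
But (Cooperate, Cooperate) = (9, 9) Pareto dominates (8, 8)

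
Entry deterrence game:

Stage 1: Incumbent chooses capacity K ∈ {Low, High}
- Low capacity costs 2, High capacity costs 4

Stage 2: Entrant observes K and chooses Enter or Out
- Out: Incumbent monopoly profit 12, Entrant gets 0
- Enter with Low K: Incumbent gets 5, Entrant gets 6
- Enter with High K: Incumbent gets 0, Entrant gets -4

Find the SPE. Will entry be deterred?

SPE: (High, Enter|Low, Out|High); Entry deterred. Incumbent net profit = 8

Work:
After Low K: Entrant enters (6 > 0)
After High K: Entrant stays out (-4 < 0)
Incumbent: Low → 5−2=3, High → 12−4=8
Incumbent chooses High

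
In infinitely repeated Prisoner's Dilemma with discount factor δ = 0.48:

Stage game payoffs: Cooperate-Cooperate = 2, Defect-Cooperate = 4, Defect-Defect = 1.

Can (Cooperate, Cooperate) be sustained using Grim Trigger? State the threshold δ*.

δ* = 0.6667; since δ = 0.48 < 0.6667, cooperation cannot be sustained

Work:
For Grim Trigger:
Cooperate forever: 2/(1-δ)
Defect then punished: 4 + 1·δ/(1-δ)
Need: 2/(1-δ) ≥ 4 + 1·δ/(1-δ)
Solving: δ ≥ (T-R)/(T-P) = (4-2)/(4-1) = 0.6667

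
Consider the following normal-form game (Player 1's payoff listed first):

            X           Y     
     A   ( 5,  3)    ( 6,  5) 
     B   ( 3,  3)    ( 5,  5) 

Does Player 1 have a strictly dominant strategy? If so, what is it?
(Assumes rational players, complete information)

Yes, Player 1's strictly dominant strategy is A

Work:
A strategy strictly dominates another if it gives a strictly higher payoff against every opponent action. Compare each pair of P1's strategies column-by-column:
  A vs B: [5 vs 3, 6 vs 5] → A strictly dominates B
  B vs A: [3 vs 5, 5 vs 6] → B does not strictly dominate A (column X: 3 ≤ 5)
A strictly dominates every other strategy → strictly dominant.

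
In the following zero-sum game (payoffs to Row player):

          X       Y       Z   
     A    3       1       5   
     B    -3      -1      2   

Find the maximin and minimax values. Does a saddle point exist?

Maximin = 1, Minimax = 1, Saddle: True

Work:
Row minimums: [1, -3] → maximin = 1
Column maximums: [3, 1, 5] → minimax = 1
Saddle point exists! Game value = 1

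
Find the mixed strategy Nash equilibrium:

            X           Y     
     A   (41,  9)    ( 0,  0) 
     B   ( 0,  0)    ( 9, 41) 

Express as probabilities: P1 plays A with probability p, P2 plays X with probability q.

p = 0.82, q = 0.18

Work:
Find probabilities that make opponent indifferent:
P2 chooses q to make P1 indifferent between A and B
P1 chooses p to make P2 indifferent between X and Y
Mixed NE: P1 plays (A: 0.82, B: 0.18), P2 plays (X: 0.18, Y: 0.82)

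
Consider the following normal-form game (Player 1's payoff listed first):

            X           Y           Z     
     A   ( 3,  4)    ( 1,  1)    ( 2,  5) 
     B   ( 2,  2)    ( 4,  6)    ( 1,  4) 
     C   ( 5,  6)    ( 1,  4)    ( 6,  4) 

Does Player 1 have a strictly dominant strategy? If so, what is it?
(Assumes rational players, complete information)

No strictly dominant strategy exists for Player 1

Work:
A strategy strictly dominates another if it gives a strictly higher payoff against every opponent action. Compare each pair of P1's strategies column-by-column:
  A vs B: [3 vs 2, 1 vs 4, 2 vs 1] → A does not strictly dominate B (column Y: 1 ≤ 4)
  A vs C: [3 vs 5, 1 vs 1, 2 vs 6] → A does not strictly dominate C (column X: 3 ≤ 5)
  B vs A: [2 vs 3, 4 vs 1, 1 vs 2] → B does not strictly dominate A (column X: 2 ≤ 3)
  B vs C: [2 vs 5, 4 vs 1, 1 vs 6] → B does not strictly dominate C (column X: 2 ≤ 5)
  C vs A: [5 vs 3, 1 vs 1, 6 vs 2] → C does not strictly dominate A (column Y: 1 ≤ 1)
  C vs B: [5 vs 2, 1 vs 4, 6 vs 1] → C does not strictly dominate B (column Y: 1 ≤ 4)
No single strategy strictly dominates all others → no strictly dominant strategy.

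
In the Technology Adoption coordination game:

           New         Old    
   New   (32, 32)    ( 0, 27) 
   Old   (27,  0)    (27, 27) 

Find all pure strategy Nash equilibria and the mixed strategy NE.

Pure NE: (New, New) and (Old, Old); Mixed NE: p = 0.8438, q = 0.8438

Work:
Check pure NE:
(New, New): (32, 32) - no unilateral deviation beneficial
(Old, Old): (27, 27) - no unilateral deviation beneficial
Mixed NE: P1 plays New with p = 0.8438, P2 plays New with q = 0.8438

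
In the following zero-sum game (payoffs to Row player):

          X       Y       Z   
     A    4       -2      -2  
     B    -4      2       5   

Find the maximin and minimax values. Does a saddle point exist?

Maximin = -2, Minimax = 2, Saddle: False

Work:
Row minimums: [-2, -4] → maximin = -2
Column maximums: [4, 2, 5] → minimax = 2
No saddle point (maximin ≠ minimax). Mixed strategy needed.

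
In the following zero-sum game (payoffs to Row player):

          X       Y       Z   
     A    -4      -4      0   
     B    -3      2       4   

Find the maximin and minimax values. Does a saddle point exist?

Maximin = -3, Minimax = -3, Saddle: True

Work:
Row minimums: [-4, -3] → maximin = -3
Column maximums: [-3, 2, 4] → minimax = -3
Saddle point exists! Game value = -3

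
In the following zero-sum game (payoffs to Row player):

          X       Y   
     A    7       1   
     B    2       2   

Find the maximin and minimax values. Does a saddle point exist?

Maximin = 2, Minimax = 2, Saddle: True

Work:
Row minimums: [1, 2] → maximin = 2
Column maximums: [7, 2] → minimax = 2
Saddle point exists! Game value = 2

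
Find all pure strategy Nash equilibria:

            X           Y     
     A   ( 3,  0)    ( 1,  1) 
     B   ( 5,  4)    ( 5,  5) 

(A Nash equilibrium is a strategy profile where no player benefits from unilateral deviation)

Nash equilibrium: (B, Y)

Work:
Best responses:
  P1 vs X: payoffs [3, 5] → best response B (payoff 5)
  P1 vs Y: payoffs [1, 5] → best response B (payoff 5)
  P2 vs A: payoffs [0, 1] → best response Y (payoff 1)
  P2 vs B: payoffs [4, 5] → best response Y (payoff 5)
Mutual best responses: (B,Y) → Nash equilibria.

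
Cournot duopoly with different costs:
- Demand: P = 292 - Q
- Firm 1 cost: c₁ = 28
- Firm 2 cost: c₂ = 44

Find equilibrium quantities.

q₁* = 93.33, q₂* = 77.33

Work:
Reaction: q₁ = (292 - 28 - q₂)/2
Reaction: q₂ = (292 - 44 - q₁)/2
Solve simultaneously:
q₁* = (292 - 2×28 + 44)/3 = 93.33
q₂* = (292 - 2×44 + 28)/3 = 77.33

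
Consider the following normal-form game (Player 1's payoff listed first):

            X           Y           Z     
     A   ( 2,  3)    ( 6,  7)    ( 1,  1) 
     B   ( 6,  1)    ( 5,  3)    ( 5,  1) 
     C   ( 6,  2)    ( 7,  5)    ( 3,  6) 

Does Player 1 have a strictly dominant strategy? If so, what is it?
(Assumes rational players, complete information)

No strictly dominant strategy exists for Player 1

Work:
A strategy strictly dominates another if it gives a strictly higher payoff against every opponent action. Compare each pair of P1's strategies column-by-column:
  A vs B: [2 vs 6, 6 vs 5, 1 vs 5] → A does not strictly dominate B (column X: 2 ≤ 6)
  A vs C: [2 vs 6, 6 vs 7, 1 vs 3] → A does not strictly dominate C (column X: 2 ≤ 6)
  B vs A: [6 vs 2, 5 vs 6, 5 vs 1] → B does not strictly dominate A (column Y: 5 ≤ 6)
  B vs C: [6 vs 6, 5 vs 7, 5 vs 3] → B does not strictly dominate C (column X: 6 ≤ 6)
  C vs A: [6 vs 2, 7 vs 6, 3 vs 1] → C strictly dominates A
  C vs B: [6 vs 6, 7 vs 5, 3 vs 5] → C does not strictly dominate B (column X: 6 ≤ 6)
No single strategy strictly dominates all others → no strictly dominant strategy.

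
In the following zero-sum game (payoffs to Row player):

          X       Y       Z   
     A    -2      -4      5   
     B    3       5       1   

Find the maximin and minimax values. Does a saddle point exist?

Maximin = 1, Minimax = 3, Saddle: False

Work:
Row minimums: [-4, 1] → maximin = 1
Column maximums: [3, 5, 5] → minimax = 3
No saddle point (maximin ≠ minimax). Mixed strategy needed.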